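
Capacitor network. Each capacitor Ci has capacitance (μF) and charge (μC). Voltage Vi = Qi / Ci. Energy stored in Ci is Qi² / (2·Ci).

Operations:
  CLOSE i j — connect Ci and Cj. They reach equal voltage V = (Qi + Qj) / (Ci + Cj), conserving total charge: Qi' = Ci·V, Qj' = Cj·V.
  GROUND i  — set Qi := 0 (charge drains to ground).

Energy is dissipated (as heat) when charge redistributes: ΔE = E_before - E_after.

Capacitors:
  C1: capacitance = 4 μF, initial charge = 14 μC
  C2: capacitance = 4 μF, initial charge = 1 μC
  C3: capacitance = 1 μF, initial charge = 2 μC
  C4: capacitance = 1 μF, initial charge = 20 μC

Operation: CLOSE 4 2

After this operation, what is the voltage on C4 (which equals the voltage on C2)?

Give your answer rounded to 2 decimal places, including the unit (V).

Answer: 4.20 V

Derivation:
Initial: C1(4μF, Q=14μC, V=3.50V), C2(4μF, Q=1μC, V=0.25V), C3(1μF, Q=2μC, V=2.00V), C4(1μF, Q=20μC, V=20.00V)
Op 1: CLOSE 4-2: Q_total=21.00, C_total=5.00, V=4.20; Q4=4.20, Q2=16.80; dissipated=156.025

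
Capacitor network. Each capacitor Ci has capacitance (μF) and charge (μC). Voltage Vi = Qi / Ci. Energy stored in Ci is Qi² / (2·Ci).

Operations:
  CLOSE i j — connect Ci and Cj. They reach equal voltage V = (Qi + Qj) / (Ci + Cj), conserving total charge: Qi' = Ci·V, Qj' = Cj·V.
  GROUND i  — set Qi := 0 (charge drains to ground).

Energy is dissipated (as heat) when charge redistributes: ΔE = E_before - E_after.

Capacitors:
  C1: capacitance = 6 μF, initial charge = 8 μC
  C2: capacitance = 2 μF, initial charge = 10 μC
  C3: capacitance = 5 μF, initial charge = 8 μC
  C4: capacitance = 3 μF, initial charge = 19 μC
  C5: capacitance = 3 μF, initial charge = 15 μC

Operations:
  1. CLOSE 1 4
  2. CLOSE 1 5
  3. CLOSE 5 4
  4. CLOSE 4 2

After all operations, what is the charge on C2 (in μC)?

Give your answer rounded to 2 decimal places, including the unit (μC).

Answer: 8.00 μC

Derivation:
Initial: C1(6μF, Q=8μC, V=1.33V), C2(2μF, Q=10μC, V=5.00V), C3(5μF, Q=8μC, V=1.60V), C4(3μF, Q=19μC, V=6.33V), C5(3μF, Q=15μC, V=5.00V)
Op 1: CLOSE 1-4: Q_total=27.00, C_total=9.00, V=3.00; Q1=18.00, Q4=9.00; dissipated=25.000
Op 2: CLOSE 1-5: Q_total=33.00, C_total=9.00, V=3.67; Q1=22.00, Q5=11.00; dissipated=4.000
Op 3: CLOSE 5-4: Q_total=20.00, C_total=6.00, V=3.33; Q5=10.00, Q4=10.00; dissipated=0.333
Op 4: CLOSE 4-2: Q_total=20.00, C_total=5.00, V=4.00; Q4=12.00, Q2=8.00; dissipated=1.667
Final charges: Q1=22.00, Q2=8.00, Q3=8.00, Q4=12.00, Q5=10.00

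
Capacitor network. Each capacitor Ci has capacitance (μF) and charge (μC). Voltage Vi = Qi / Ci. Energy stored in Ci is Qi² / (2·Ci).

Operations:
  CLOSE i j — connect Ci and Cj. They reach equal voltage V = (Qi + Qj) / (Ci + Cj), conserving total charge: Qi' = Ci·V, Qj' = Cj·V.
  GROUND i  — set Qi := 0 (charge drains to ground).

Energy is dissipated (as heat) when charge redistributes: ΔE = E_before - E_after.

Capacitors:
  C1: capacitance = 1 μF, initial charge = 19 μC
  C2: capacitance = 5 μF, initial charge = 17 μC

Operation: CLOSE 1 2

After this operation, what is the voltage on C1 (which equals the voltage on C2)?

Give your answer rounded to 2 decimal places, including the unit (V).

Answer: 6.00 V

Derivation:
Initial: C1(1μF, Q=19μC, V=19.00V), C2(5μF, Q=17μC, V=3.40V)
Op 1: CLOSE 1-2: Q_total=36.00, C_total=6.00, V=6.00; Q1=6.00, Q2=30.00; dissipated=101.400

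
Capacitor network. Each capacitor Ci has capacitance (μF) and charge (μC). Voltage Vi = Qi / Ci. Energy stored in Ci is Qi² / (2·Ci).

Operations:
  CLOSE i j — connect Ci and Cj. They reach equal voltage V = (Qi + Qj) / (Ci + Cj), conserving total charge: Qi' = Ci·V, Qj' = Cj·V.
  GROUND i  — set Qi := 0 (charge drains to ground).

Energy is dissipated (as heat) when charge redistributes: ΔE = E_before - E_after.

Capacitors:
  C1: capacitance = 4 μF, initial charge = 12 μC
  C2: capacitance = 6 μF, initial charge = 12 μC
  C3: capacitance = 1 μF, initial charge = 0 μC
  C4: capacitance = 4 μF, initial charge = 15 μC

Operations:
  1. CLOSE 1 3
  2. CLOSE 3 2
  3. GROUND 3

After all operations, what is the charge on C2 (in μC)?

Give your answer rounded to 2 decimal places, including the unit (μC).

Initial: C1(4μF, Q=12μC, V=3.00V), C2(6μF, Q=12μC, V=2.00V), C3(1μF, Q=0μC, V=0.00V), C4(4μF, Q=15μC, V=3.75V)
Op 1: CLOSE 1-3: Q_total=12.00, C_total=5.00, V=2.40; Q1=9.60, Q3=2.40; dissipated=3.600
Op 2: CLOSE 3-2: Q_total=14.40, C_total=7.00, V=2.06; Q3=2.06, Q2=12.34; dissipated=0.069
Op 3: GROUND 3: Q3=0; energy lost=2.116
Final charges: Q1=9.60, Q2=12.34, Q3=0.00, Q4=15.00

Answer: 12.34 μC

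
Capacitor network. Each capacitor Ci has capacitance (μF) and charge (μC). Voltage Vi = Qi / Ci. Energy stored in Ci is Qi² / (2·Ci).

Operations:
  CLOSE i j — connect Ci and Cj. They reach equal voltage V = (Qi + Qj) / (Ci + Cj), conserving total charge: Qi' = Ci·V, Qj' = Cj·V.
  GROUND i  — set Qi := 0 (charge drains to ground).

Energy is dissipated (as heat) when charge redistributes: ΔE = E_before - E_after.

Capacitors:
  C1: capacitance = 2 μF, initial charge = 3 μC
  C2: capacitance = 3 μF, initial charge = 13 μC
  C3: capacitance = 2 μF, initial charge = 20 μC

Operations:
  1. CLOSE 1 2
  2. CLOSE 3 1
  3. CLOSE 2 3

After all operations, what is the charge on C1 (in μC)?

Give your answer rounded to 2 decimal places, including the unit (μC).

Answer: 13.20 μC

Derivation:
Initial: C1(2μF, Q=3μC, V=1.50V), C2(3μF, Q=13μC, V=4.33V), C3(2μF, Q=20μC, V=10.00V)
Op 1: CLOSE 1-2: Q_total=16.00, C_total=5.00, V=3.20; Q1=6.40, Q2=9.60; dissipated=4.817
Op 2: CLOSE 3-1: Q_total=26.40, C_total=4.00, V=6.60; Q3=13.20, Q1=13.20; dissipated=23.120
Op 3: CLOSE 2-3: Q_total=22.80, C_total=5.00, V=4.56; Q2=13.68, Q3=9.12; dissipated=6.936
Final charges: Q1=13.20, Q2=13.68, Q3=9.12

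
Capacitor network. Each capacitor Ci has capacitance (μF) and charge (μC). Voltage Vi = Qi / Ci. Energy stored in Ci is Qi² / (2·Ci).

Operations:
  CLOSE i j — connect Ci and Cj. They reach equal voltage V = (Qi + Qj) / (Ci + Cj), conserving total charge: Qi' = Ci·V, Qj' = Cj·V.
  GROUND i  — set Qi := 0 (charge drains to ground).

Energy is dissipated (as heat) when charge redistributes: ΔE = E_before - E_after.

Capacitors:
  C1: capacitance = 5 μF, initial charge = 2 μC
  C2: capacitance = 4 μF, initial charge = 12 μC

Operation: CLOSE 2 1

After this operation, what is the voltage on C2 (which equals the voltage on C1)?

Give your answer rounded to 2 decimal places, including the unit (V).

Answer: 1.56 V

Derivation:
Initial: C1(5μF, Q=2μC, V=0.40V), C2(4μF, Q=12μC, V=3.00V)
Op 1: CLOSE 2-1: Q_total=14.00, C_total=9.00, V=1.56; Q2=6.22, Q1=7.78; dissipated=7.511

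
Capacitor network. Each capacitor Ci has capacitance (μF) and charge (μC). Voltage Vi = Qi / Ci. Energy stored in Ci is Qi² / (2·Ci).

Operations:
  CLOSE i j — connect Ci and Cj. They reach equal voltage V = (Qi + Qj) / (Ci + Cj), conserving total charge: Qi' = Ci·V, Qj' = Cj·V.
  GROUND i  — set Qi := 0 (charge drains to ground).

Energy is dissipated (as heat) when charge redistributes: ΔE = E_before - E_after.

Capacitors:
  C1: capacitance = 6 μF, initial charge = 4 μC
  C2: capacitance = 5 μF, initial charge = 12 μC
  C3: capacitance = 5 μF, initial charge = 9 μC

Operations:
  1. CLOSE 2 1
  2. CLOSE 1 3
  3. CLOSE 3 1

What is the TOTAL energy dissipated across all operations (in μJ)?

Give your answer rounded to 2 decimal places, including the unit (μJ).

Initial: C1(6μF, Q=4μC, V=0.67V), C2(5μF, Q=12μC, V=2.40V), C3(5μF, Q=9μC, V=1.80V)
Op 1: CLOSE 2-1: Q_total=16.00, C_total=11.00, V=1.45; Q2=7.27, Q1=8.73; dissipated=4.097
Op 2: CLOSE 1-3: Q_total=17.73, C_total=11.00, V=1.61; Q1=9.67, Q3=8.06; dissipated=0.163
Op 3: CLOSE 3-1: Q_total=17.73, C_total=11.00, V=1.61; Q3=8.06, Q1=9.67; dissipated=0.000
Total dissipated: 4.260 μJ

Answer: 4.26 μJ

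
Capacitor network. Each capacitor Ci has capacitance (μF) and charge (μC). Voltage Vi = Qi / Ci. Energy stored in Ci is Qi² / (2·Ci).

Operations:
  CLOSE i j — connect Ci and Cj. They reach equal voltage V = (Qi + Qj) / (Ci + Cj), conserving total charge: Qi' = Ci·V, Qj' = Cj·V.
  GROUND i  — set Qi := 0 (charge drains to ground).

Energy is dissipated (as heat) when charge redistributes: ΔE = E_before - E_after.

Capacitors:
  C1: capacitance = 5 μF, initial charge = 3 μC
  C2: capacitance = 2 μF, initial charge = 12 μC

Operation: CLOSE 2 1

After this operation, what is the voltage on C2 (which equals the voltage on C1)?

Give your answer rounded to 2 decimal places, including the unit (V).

Initial: C1(5μF, Q=3μC, V=0.60V), C2(2μF, Q=12μC, V=6.00V)
Op 1: CLOSE 2-1: Q_total=15.00, C_total=7.00, V=2.14; Q2=4.29, Q1=10.71; dissipated=20.829

Answer: 2.14 V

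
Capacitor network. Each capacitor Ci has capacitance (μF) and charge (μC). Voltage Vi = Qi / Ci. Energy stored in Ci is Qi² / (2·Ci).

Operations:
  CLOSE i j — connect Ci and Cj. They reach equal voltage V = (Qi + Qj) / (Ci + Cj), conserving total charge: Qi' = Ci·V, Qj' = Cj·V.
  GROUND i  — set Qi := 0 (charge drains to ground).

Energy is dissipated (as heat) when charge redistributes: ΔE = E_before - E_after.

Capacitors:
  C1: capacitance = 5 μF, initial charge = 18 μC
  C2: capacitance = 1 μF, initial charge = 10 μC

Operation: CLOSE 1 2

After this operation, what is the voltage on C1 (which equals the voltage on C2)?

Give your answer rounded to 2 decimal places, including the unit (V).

Answer: 4.67 V

Derivation:
Initial: C1(5μF, Q=18μC, V=3.60V), C2(1μF, Q=10μC, V=10.00V)
Op 1: CLOSE 1-2: Q_total=28.00, C_total=6.00, V=4.67; Q1=23.33, Q2=4.67; dissipated=17.067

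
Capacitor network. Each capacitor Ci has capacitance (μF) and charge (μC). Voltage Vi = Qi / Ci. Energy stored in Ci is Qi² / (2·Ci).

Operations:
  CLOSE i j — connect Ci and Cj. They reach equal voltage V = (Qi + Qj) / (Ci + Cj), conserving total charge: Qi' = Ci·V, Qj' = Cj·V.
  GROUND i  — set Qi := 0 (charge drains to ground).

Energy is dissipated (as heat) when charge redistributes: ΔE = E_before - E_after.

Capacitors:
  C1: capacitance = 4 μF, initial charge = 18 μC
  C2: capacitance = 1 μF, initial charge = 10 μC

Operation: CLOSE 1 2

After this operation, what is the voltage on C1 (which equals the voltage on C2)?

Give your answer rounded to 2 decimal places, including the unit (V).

Initial: C1(4μF, Q=18μC, V=4.50V), C2(1μF, Q=10μC, V=10.00V)
Op 1: CLOSE 1-2: Q_total=28.00, C_total=5.00, V=5.60; Q1=22.40, Q2=5.60; dissipated=12.100

Answer: 5.60 V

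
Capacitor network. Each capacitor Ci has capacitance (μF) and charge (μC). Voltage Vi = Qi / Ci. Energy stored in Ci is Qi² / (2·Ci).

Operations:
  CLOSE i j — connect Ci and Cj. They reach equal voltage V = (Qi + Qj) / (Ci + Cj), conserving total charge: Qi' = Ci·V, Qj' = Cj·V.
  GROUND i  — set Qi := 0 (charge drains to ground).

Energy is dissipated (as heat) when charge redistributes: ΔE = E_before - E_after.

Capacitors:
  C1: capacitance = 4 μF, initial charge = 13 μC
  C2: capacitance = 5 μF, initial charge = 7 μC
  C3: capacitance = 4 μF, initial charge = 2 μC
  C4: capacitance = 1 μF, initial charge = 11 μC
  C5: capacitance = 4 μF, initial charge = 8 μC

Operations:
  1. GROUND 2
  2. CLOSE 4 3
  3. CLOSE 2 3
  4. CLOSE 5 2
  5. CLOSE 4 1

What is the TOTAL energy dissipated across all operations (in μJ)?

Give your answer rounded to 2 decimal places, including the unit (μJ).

Initial: C1(4μF, Q=13μC, V=3.25V), C2(5μF, Q=7μC, V=1.40V), C3(4μF, Q=2μC, V=0.50V), C4(1μF, Q=11μC, V=11.00V), C5(4μF, Q=8μC, V=2.00V)
Op 1: GROUND 2: Q2=0; energy lost=4.900
Op 2: CLOSE 4-3: Q_total=13.00, C_total=5.00, V=2.60; Q4=2.60, Q3=10.40; dissipated=44.100
Op 3: CLOSE 2-3: Q_total=10.40, C_total=9.00, V=1.16; Q2=5.78, Q3=4.62; dissipated=7.511
Op 4: CLOSE 5-2: Q_total=13.78, C_total=9.00, V=1.53; Q5=6.12, Q2=7.65; dissipated=0.792
Op 5: CLOSE 4-1: Q_total=15.60, C_total=5.00, V=3.12; Q4=3.12, Q1=12.48; dissipated=0.169
Total dissipated: 57.472 μJ

Answer: 57.47 μJ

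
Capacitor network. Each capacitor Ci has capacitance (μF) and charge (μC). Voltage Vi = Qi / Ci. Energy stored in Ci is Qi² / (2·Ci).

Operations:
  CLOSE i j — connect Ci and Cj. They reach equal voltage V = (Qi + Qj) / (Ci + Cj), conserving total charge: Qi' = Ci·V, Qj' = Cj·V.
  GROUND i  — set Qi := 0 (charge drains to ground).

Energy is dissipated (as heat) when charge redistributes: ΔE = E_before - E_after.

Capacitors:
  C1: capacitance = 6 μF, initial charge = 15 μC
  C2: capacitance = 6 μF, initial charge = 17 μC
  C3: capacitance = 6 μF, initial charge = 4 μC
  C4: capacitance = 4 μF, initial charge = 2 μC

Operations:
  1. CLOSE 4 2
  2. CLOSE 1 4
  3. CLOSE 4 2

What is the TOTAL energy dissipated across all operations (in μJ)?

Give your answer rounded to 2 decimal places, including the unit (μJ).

Answer: 7.12 μJ

Derivation:
Initial: C1(6μF, Q=15μC, V=2.50V), C2(6μF, Q=17μC, V=2.83V), C3(6μF, Q=4μC, V=0.67V), C4(4μF, Q=2μC, V=0.50V)
Op 1: CLOSE 4-2: Q_total=19.00, C_total=10.00, V=1.90; Q4=7.60, Q2=11.40; dissipated=6.533
Op 2: CLOSE 1-4: Q_total=22.60, C_total=10.00, V=2.26; Q1=13.56, Q4=9.04; dissipated=0.432
Op 3: CLOSE 4-2: Q_total=20.44, C_total=10.00, V=2.04; Q4=8.18, Q2=12.26; dissipated=0.156
Total dissipated: 7.121 μJ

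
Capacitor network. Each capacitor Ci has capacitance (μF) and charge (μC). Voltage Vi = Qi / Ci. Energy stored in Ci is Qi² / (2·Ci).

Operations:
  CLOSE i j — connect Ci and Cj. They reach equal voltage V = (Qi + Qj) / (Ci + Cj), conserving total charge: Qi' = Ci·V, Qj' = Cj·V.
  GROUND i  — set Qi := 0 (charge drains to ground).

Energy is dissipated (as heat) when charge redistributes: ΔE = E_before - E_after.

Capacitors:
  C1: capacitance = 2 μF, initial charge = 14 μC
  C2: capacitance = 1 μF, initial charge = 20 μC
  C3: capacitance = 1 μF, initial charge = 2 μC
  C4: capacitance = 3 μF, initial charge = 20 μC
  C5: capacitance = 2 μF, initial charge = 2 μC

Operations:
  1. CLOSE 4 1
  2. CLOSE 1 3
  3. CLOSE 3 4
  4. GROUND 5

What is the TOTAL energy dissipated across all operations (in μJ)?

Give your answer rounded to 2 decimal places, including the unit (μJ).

Initial: C1(2μF, Q=14μC, V=7.00V), C2(1μF, Q=20μC, V=20.00V), C3(1μF, Q=2μC, V=2.00V), C4(3μF, Q=20μC, V=6.67V), C5(2μF, Q=2μC, V=1.00V)
Op 1: CLOSE 4-1: Q_total=34.00, C_total=5.00, V=6.80; Q4=20.40, Q1=13.60; dissipated=0.067
Op 2: CLOSE 1-3: Q_total=15.60, C_total=3.00, V=5.20; Q1=10.40, Q3=5.20; dissipated=7.680
Op 3: CLOSE 3-4: Q_total=25.60, C_total=4.00, V=6.40; Q3=6.40, Q4=19.20; dissipated=0.960
Op 4: GROUND 5: Q5=0; energy lost=1.000
Total dissipated: 9.707 μJ

Answer: 9.71 μJ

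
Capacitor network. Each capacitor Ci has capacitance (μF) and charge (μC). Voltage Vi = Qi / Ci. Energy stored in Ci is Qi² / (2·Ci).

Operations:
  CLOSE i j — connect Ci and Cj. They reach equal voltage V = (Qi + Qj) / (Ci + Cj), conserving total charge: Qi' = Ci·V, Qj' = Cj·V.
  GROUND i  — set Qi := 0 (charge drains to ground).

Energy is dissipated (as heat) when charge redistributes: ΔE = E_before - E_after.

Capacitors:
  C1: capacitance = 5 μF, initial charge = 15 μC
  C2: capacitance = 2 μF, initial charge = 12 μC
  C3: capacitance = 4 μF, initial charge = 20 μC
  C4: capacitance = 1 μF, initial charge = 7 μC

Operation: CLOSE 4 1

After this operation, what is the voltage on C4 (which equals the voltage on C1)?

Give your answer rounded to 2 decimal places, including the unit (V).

Initial: C1(5μF, Q=15μC, V=3.00V), C2(2μF, Q=12μC, V=6.00V), C3(4μF, Q=20μC, V=5.00V), C4(1μF, Q=7μC, V=7.00V)
Op 1: CLOSE 4-1: Q_total=22.00, C_total=6.00, V=3.67; Q4=3.67, Q1=18.33; dissipated=6.667

Answer: 3.67 V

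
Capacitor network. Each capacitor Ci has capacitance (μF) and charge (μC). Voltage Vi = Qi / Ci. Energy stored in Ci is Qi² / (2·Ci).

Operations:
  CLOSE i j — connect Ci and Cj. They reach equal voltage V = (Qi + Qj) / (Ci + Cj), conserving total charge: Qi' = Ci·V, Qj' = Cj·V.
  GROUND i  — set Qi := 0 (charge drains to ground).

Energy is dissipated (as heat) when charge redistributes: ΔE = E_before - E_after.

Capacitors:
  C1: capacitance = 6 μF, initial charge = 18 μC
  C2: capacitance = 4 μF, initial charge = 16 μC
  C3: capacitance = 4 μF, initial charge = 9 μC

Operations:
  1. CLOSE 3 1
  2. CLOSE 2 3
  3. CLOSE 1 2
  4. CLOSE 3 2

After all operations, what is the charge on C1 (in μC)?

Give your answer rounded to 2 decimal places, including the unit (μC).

Initial: C1(6μF, Q=18μC, V=3.00V), C2(4μF, Q=16μC, V=4.00V), C3(4μF, Q=9μC, V=2.25V)
Op 1: CLOSE 3-1: Q_total=27.00, C_total=10.00, V=2.70; Q3=10.80, Q1=16.20; dissipated=0.675
Op 2: CLOSE 2-3: Q_total=26.80, C_total=8.00, V=3.35; Q2=13.40, Q3=13.40; dissipated=1.690
Op 3: CLOSE 1-2: Q_total=29.60, C_total=10.00, V=2.96; Q1=17.76, Q2=11.84; dissipated=0.507
Op 4: CLOSE 3-2: Q_total=25.24, C_total=8.00, V=3.15; Q3=12.62, Q2=12.62; dissipated=0.152
Final charges: Q1=17.76, Q2=12.62, Q3=12.62

Answer: 17.76 μC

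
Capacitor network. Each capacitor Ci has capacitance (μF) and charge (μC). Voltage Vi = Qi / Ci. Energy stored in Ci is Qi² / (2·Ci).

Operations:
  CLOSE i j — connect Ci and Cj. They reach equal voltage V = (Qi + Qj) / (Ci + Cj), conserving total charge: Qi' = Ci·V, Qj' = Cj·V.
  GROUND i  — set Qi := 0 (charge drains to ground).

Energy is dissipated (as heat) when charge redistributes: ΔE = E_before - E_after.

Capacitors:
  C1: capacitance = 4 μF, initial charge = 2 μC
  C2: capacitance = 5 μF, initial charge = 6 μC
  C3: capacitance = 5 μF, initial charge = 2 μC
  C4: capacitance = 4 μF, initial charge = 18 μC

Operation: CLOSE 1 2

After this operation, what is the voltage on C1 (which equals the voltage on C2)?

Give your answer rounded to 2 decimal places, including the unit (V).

Answer: 0.89 V

Derivation:
Initial: C1(4μF, Q=2μC, V=0.50V), C2(5μF, Q=6μC, V=1.20V), C3(5μF, Q=2μC, V=0.40V), C4(4μF, Q=18μC, V=4.50V)
Op 1: CLOSE 1-2: Q_total=8.00, C_total=9.00, V=0.89; Q1=3.56, Q2=4.44; dissipated=0.544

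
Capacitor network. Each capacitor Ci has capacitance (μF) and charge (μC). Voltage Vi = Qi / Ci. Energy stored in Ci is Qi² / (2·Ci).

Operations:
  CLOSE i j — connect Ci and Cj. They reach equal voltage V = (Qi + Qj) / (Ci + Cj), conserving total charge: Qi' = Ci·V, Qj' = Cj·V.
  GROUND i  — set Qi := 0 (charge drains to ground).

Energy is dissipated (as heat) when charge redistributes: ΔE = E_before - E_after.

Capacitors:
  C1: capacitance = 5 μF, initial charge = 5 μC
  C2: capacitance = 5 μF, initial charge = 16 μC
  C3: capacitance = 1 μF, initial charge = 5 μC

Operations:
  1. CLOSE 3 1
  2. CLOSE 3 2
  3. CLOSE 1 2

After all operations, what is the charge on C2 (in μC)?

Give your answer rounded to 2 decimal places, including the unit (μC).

Initial: C1(5μF, Q=5μC, V=1.00V), C2(5μF, Q=16μC, V=3.20V), C3(1μF, Q=5μC, V=5.00V)
Op 1: CLOSE 3-1: Q_total=10.00, C_total=6.00, V=1.67; Q3=1.67, Q1=8.33; dissipated=6.667
Op 2: CLOSE 3-2: Q_total=17.67, C_total=6.00, V=2.94; Q3=2.94, Q2=14.72; dissipated=0.980
Op 3: CLOSE 1-2: Q_total=23.06, C_total=10.00, V=2.31; Q1=11.53, Q2=11.53; dissipated=2.041
Final charges: Q1=11.53, Q2=11.53, Q3=2.94

Answer: 11.53 μC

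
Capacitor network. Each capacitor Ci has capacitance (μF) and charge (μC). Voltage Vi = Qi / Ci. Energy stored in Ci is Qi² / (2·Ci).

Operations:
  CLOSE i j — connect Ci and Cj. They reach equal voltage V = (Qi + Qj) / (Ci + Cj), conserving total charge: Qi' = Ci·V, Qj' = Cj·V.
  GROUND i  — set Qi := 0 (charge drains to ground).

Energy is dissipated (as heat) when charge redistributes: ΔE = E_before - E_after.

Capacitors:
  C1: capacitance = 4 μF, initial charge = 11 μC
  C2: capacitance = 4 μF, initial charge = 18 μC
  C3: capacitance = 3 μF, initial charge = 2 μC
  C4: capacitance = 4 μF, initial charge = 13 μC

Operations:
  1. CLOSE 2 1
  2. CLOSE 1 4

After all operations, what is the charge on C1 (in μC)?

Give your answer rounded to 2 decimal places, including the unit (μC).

Answer: 13.75 μC

Derivation:
Initial: C1(4μF, Q=11μC, V=2.75V), C2(4μF, Q=18μC, V=4.50V), C3(3μF, Q=2μC, V=0.67V), C4(4μF, Q=13μC, V=3.25V)
Op 1: CLOSE 2-1: Q_total=29.00, C_total=8.00, V=3.62; Q2=14.50, Q1=14.50; dissipated=3.062
Op 2: CLOSE 1-4: Q_total=27.50, C_total=8.00, V=3.44; Q1=13.75, Q4=13.75; dissipated=0.141
Final charges: Q1=13.75, Q2=14.50, Q3=2.00, Q4=13.75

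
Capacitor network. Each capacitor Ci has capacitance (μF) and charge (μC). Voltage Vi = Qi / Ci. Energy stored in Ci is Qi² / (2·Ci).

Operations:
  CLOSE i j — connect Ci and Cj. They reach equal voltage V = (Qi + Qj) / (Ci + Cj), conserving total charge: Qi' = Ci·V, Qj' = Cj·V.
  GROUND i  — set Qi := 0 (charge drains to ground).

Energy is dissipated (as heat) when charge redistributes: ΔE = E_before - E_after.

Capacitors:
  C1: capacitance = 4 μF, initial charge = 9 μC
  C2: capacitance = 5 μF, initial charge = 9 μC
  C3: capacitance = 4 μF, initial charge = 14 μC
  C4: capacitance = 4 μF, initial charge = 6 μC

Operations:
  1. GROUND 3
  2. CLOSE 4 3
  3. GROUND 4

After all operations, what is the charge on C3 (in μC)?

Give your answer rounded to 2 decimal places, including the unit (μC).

Initial: C1(4μF, Q=9μC, V=2.25V), C2(5μF, Q=9μC, V=1.80V), C3(4μF, Q=14μC, V=3.50V), C4(4μF, Q=6μC, V=1.50V)
Op 1: GROUND 3: Q3=0; energy lost=24.500
Op 2: CLOSE 4-3: Q_total=6.00, C_total=8.00, V=0.75; Q4=3.00, Q3=3.00; dissipated=2.250
Op 3: GROUND 4: Q4=0; energy lost=1.125
Final charges: Q1=9.00, Q2=9.00, Q3=3.00, Q4=0.00

Answer: 3.00 μC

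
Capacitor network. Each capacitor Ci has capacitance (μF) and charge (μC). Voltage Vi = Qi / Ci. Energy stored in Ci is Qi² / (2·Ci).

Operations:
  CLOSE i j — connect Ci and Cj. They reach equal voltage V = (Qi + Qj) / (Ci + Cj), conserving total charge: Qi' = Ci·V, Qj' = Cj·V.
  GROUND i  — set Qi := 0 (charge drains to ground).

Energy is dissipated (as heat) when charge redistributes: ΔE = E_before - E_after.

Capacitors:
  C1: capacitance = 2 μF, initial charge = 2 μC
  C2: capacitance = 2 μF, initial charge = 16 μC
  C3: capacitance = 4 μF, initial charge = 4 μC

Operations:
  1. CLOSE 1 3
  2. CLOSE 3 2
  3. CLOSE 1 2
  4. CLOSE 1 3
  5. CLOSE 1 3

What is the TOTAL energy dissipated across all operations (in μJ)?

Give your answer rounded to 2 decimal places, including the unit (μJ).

Answer: 36.30 μJ

Derivation:
Initial: C1(2μF, Q=2μC, V=1.00V), C2(2μF, Q=16μC, V=8.00V), C3(4μF, Q=4μC, V=1.00V)
Op 1: CLOSE 1-3: Q_total=6.00, C_total=6.00, V=1.00; Q1=2.00, Q3=4.00; dissipated=0.000
Op 2: CLOSE 3-2: Q_total=20.00, C_total=6.00, V=3.33; Q3=13.33, Q2=6.67; dissipated=32.667
Op 3: CLOSE 1-2: Q_total=8.67, C_total=4.00, V=2.17; Q1=4.33, Q2=4.33; dissipated=2.722
Op 4: CLOSE 1-3: Q_total=17.67, C_total=6.00, V=2.94; Q1=5.89, Q3=11.78; dissipated=0.907
Op 5: CLOSE 1-3: Q_total=17.67, C_total=6.00, V=2.94; Q1=5.89, Q3=11.78; dissipated=0.000
Total dissipated: 36.296 μJ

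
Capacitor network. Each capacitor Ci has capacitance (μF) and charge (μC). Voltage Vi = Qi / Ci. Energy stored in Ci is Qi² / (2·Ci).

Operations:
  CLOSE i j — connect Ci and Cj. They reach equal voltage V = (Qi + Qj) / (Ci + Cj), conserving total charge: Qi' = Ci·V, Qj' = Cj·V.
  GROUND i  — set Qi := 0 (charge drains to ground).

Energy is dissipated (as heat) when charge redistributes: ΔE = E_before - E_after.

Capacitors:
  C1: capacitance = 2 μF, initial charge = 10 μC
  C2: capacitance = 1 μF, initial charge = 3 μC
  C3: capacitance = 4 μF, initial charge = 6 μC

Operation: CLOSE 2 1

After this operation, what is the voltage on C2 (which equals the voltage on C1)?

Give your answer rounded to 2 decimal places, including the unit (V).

Answer: 4.33 V

Derivation:
Initial: C1(2μF, Q=10μC, V=5.00V), C2(1μF, Q=3μC, V=3.00V), C3(4μF, Q=6μC, V=1.50V)
Op 1: CLOSE 2-1: Q_total=13.00, C_total=3.00, V=4.33; Q2=4.33, Q1=8.67; dissipated=1.333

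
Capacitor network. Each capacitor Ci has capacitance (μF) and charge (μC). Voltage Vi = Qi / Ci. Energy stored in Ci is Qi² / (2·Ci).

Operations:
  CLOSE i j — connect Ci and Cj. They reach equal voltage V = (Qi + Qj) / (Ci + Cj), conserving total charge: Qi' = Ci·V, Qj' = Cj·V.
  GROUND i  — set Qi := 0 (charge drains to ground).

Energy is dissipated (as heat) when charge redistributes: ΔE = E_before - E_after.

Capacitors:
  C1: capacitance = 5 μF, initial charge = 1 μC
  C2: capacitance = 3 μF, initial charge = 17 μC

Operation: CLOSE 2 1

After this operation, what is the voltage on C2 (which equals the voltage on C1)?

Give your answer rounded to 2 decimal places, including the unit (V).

Answer: 2.25 V

Derivation:
Initial: C1(5μF, Q=1μC, V=0.20V), C2(3μF, Q=17μC, V=5.67V)
Op 1: CLOSE 2-1: Q_total=18.00, C_total=8.00, V=2.25; Q2=6.75, Q1=11.25; dissipated=28.017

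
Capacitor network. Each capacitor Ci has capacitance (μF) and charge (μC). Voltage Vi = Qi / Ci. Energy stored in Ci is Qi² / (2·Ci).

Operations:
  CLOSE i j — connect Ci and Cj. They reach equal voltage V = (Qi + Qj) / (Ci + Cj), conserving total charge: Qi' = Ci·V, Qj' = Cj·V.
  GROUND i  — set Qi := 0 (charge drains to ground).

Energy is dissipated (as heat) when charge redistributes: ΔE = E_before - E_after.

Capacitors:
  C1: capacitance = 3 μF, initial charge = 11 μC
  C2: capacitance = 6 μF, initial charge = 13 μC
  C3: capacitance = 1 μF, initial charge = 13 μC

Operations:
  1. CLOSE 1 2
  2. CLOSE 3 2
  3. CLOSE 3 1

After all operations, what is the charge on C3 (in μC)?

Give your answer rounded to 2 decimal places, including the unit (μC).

Initial: C1(3μF, Q=11μC, V=3.67V), C2(6μF, Q=13μC, V=2.17V), C3(1μF, Q=13μC, V=13.00V)
Op 1: CLOSE 1-2: Q_total=24.00, C_total=9.00, V=2.67; Q1=8.00, Q2=16.00; dissipated=2.250
Op 2: CLOSE 3-2: Q_total=29.00, C_total=7.00, V=4.14; Q3=4.14, Q2=24.86; dissipated=45.762
Op 3: CLOSE 3-1: Q_total=12.14, C_total=4.00, V=3.04; Q3=3.04, Q1=9.11; dissipated=0.817
Final charges: Q1=9.11, Q2=24.86, Q3=3.04

Answer: 3.04 μC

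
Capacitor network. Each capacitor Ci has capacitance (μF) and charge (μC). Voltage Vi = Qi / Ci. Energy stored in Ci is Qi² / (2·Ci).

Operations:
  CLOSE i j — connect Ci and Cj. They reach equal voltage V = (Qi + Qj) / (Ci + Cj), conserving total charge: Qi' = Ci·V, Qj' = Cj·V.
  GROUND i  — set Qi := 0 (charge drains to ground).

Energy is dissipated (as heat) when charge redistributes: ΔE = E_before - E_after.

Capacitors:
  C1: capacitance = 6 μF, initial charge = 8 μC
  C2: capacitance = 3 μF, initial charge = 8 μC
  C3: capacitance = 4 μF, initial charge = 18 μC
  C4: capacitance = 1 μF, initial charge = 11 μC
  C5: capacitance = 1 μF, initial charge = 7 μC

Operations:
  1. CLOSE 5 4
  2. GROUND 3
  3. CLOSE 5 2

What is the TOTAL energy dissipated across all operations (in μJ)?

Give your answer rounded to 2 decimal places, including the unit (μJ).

Answer: 59.54 μJ

Derivation:
Initial: C1(6μF, Q=8μC, V=1.33V), C2(3μF, Q=8μC, V=2.67V), C3(4μF, Q=18μC, V=4.50V), C4(1μF, Q=11μC, V=11.00V), C5(1μF, Q=7μC, V=7.00V)
Op 1: CLOSE 5-4: Q_total=18.00, C_total=2.00, V=9.00; Q5=9.00, Q4=9.00; dissipated=4.000
Op 2: GROUND 3: Q3=0; energy lost=40.500
Op 3: CLOSE 5-2: Q_total=17.00, C_total=4.00, V=4.25; Q5=4.25, Q2=12.75; dissipated=15.042
Total dissipated: 59.542 μJ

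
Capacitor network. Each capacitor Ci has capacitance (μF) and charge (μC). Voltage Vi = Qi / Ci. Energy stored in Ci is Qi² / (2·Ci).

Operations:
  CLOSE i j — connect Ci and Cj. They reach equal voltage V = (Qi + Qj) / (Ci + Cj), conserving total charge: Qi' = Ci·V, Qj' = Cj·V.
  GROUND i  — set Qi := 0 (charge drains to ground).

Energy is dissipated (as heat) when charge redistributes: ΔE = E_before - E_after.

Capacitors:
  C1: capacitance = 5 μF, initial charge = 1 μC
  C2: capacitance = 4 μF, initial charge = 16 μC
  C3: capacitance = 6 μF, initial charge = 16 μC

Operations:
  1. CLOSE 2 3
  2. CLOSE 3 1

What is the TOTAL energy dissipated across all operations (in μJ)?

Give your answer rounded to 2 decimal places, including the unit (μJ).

Answer: 14.41 μJ

Derivation:
Initial: C1(5μF, Q=1μC, V=0.20V), C2(4μF, Q=16μC, V=4.00V), C3(6μF, Q=16μC, V=2.67V)
Op 1: CLOSE 2-3: Q_total=32.00, C_total=10.00, V=3.20; Q2=12.80, Q3=19.20; dissipated=2.133
Op 2: CLOSE 3-1: Q_total=20.20, C_total=11.00, V=1.84; Q3=11.02, Q1=9.18; dissipated=12.273
Total dissipated: 14.406 μJ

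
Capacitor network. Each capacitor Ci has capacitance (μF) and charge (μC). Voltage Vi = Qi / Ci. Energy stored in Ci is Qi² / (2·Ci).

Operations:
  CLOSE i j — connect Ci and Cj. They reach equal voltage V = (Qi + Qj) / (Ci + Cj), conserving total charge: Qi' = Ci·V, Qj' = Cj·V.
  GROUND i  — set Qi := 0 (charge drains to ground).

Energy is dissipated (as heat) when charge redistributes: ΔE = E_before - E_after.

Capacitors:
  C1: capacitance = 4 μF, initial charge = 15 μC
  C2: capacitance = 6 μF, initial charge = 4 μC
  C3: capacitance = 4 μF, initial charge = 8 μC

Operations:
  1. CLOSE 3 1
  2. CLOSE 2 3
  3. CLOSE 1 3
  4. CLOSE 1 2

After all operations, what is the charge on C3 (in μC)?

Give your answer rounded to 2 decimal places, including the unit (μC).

Answer: 8.85 μC

Derivation:
Initial: C1(4μF, Q=15μC, V=3.75V), C2(6μF, Q=4μC, V=0.67V), C3(4μF, Q=8μC, V=2.00V)
Op 1: CLOSE 3-1: Q_total=23.00, C_total=8.00, V=2.88; Q3=11.50, Q1=11.50; dissipated=3.062
Op 2: CLOSE 2-3: Q_total=15.50, C_total=10.00, V=1.55; Q2=9.30, Q3=6.20; dissipated=5.852
Op 3: CLOSE 1-3: Q_total=17.70, C_total=8.00, V=2.21; Q1=8.85, Q3=8.85; dissipated=1.756
Op 4: CLOSE 1-2: Q_total=18.15, C_total=10.00, V=1.81; Q1=7.26, Q2=10.89; dissipated=0.527
Final charges: Q1=7.26, Q2=10.89, Q3=8.85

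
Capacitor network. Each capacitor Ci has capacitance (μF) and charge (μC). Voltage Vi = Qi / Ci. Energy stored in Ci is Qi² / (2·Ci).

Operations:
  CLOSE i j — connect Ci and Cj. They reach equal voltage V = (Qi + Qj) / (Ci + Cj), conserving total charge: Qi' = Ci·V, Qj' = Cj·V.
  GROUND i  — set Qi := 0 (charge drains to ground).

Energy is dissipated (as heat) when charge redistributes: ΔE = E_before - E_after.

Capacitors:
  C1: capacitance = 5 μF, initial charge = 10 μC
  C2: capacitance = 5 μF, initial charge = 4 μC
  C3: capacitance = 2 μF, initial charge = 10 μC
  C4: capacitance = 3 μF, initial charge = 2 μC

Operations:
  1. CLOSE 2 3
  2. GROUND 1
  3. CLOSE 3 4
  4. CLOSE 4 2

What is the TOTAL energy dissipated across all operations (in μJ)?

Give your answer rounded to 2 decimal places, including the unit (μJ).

Answer: 24.27 μJ

Derivation:
Initial: C1(5μF, Q=10μC, V=2.00V), C2(5μF, Q=4μC, V=0.80V), C3(2μF, Q=10μC, V=5.00V), C4(3μF, Q=2μC, V=0.67V)
Op 1: CLOSE 2-3: Q_total=14.00, C_total=7.00, V=2.00; Q2=10.00, Q3=4.00; dissipated=12.600
Op 2: GROUND 1: Q1=0; energy lost=10.000
Op 3: CLOSE 3-4: Q_total=6.00, C_total=5.00, V=1.20; Q3=2.40, Q4=3.60; dissipated=1.067
Op 4: CLOSE 4-2: Q_total=13.60, C_total=8.00, V=1.70; Q4=5.10, Q2=8.50; dissipated=0.600
Total dissipated: 24.267 μJ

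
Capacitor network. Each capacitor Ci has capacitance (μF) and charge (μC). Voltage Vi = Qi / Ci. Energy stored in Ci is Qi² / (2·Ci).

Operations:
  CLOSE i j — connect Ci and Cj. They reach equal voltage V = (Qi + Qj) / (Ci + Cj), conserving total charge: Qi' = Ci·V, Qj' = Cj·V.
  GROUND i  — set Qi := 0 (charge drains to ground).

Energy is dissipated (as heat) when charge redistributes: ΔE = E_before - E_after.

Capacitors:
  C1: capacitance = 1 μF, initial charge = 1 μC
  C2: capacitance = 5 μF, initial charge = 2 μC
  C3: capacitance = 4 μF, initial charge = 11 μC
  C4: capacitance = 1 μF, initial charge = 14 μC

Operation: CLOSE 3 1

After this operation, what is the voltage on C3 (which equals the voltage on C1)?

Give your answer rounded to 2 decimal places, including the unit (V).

Answer: 2.40 V

Derivation:
Initial: C1(1μF, Q=1μC, V=1.00V), C2(5μF, Q=2μC, V=0.40V), C3(4μF, Q=11μC, V=2.75V), C4(1μF, Q=14μC, V=14.00V)
Op 1: CLOSE 3-1: Q_total=12.00, C_total=5.00, V=2.40; Q3=9.60, Q1=2.40; dissipated=1.225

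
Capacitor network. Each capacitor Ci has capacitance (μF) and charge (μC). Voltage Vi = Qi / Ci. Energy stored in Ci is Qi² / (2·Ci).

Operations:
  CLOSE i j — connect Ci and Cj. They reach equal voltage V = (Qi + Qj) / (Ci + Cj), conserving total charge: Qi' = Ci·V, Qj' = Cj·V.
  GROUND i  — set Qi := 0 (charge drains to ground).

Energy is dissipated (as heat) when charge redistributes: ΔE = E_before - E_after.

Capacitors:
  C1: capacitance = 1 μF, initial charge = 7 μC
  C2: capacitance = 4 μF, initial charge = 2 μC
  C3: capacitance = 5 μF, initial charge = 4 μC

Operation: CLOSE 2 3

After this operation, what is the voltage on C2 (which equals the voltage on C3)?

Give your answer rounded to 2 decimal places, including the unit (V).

Initial: C1(1μF, Q=7μC, V=7.00V), C2(4μF, Q=2μC, V=0.50V), C3(5μF, Q=4μC, V=0.80V)
Op 1: CLOSE 2-3: Q_total=6.00, C_total=9.00, V=0.67; Q2=2.67, Q3=3.33; dissipated=0.100

Answer: 0.67 V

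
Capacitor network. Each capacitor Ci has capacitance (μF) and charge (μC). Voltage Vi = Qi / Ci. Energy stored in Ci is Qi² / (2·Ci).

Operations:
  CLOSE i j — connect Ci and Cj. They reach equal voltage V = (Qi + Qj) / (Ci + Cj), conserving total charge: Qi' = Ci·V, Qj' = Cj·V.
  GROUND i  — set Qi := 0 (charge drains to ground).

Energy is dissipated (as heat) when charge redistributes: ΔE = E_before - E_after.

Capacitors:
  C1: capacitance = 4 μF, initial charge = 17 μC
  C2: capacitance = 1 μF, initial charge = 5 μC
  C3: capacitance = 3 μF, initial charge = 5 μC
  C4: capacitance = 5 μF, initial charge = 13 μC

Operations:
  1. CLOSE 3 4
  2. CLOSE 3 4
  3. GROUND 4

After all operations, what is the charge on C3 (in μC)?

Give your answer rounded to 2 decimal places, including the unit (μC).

Initial: C1(4μF, Q=17μC, V=4.25V), C2(1μF, Q=5μC, V=5.00V), C3(3μF, Q=5μC, V=1.67V), C4(5μF, Q=13μC, V=2.60V)
Op 1: CLOSE 3-4: Q_total=18.00, C_total=8.00, V=2.25; Q3=6.75, Q4=11.25; dissipated=0.817
Op 2: CLOSE 3-4: Q_total=18.00, C_total=8.00, V=2.25; Q3=6.75, Q4=11.25; dissipated=0.000
Op 3: GROUND 4: Q4=0; energy lost=12.656
Final charges: Q1=17.00, Q2=5.00, Q3=6.75, Q4=0.00

Answer: 6.75 μC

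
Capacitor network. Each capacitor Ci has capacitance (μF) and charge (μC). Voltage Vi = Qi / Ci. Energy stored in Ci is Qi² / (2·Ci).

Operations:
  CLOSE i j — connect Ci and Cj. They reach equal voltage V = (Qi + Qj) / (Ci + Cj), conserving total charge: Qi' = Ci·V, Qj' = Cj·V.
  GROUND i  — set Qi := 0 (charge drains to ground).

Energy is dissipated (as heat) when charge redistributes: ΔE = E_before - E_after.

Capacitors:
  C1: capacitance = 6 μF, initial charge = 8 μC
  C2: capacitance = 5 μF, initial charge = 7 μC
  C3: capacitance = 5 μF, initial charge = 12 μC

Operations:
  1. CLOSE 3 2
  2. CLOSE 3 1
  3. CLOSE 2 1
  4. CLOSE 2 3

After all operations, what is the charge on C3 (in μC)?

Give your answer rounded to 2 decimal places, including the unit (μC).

Initial: C1(6μF, Q=8μC, V=1.33V), C2(5μF, Q=7μC, V=1.40V), C3(5μF, Q=12μC, V=2.40V)
Op 1: CLOSE 3-2: Q_total=19.00, C_total=10.00, V=1.90; Q3=9.50, Q2=9.50; dissipated=1.250
Op 2: CLOSE 3-1: Q_total=17.50, C_total=11.00, V=1.59; Q3=7.95, Q1=9.55; dissipated=0.438
Op 3: CLOSE 2-1: Q_total=19.05, C_total=11.00, V=1.73; Q2=8.66, Q1=10.39; dissipated=0.130
Op 4: CLOSE 2-3: Q_total=16.61, C_total=10.00, V=1.66; Q2=8.31, Q3=8.31; dissipated=0.025
Final charges: Q1=10.39, Q2=8.31, Q3=8.31

Answer: 8.31 μC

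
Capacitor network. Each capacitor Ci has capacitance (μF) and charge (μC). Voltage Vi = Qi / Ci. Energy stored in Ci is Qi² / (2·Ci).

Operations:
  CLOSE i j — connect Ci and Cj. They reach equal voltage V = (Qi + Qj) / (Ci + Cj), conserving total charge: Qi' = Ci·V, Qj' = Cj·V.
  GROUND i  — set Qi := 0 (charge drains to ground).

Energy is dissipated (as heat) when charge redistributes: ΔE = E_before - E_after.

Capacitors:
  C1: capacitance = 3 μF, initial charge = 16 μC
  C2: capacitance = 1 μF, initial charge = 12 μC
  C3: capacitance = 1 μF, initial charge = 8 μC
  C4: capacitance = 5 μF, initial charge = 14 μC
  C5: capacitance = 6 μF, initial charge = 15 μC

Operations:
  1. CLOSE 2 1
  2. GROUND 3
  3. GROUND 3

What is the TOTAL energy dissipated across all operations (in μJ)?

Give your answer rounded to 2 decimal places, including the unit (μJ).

Answer: 48.67 μJ

Derivation:
Initial: C1(3μF, Q=16μC, V=5.33V), C2(1μF, Q=12μC, V=12.00V), C3(1μF, Q=8μC, V=8.00V), C4(5μF, Q=14μC, V=2.80V), C5(6μF, Q=15μC, V=2.50V)
Op 1: CLOSE 2-1: Q_total=28.00, C_total=4.00, V=7.00; Q2=7.00, Q1=21.00; dissipated=16.667
Op 2: GROUND 3: Q3=0; energy lost=32.000
Op 3: GROUND 3: Q3=0; energy lost=0.000
Total dissipated: 48.667 μJ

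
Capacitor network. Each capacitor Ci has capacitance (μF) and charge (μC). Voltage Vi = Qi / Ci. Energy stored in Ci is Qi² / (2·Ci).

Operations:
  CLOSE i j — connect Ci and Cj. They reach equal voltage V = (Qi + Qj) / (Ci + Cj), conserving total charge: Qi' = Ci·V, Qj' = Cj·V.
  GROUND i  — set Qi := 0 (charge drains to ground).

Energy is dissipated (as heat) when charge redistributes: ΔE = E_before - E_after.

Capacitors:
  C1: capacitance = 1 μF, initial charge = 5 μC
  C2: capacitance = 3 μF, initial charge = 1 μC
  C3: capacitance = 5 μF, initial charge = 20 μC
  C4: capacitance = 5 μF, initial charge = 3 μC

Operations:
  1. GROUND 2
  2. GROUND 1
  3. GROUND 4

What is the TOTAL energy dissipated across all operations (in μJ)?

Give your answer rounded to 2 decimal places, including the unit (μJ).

Answer: 13.57 μJ

Derivation:
Initial: C1(1μF, Q=5μC, V=5.00V), C2(3μF, Q=1μC, V=0.33V), C3(5μF, Q=20μC, V=4.00V), C4(5μF, Q=3μC, V=0.60V)
Op 1: GROUND 2: Q2=0; energy lost=0.167
Op 2: GROUND 1: Q1=0; energy lost=12.500
Op 3: GROUND 4: Q4=0; energy lost=0.900
Total dissipated: 13.567 μJ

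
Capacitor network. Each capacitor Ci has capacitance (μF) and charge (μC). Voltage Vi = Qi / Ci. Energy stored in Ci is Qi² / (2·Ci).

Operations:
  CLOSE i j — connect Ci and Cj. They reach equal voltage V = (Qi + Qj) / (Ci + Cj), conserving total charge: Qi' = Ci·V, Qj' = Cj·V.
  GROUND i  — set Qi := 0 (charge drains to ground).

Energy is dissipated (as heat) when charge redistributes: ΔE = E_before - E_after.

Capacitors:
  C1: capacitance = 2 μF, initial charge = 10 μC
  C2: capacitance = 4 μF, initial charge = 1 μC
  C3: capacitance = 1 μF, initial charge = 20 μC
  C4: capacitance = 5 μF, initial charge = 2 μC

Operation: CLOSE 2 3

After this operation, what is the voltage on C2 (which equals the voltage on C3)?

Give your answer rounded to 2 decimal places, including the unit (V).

Answer: 4.20 V

Derivation:
Initial: C1(2μF, Q=10μC, V=5.00V), C2(4μF, Q=1μC, V=0.25V), C3(1μF, Q=20μC, V=20.00V), C4(5μF, Q=2μC, V=0.40V)
Op 1: CLOSE 2-3: Q_total=21.00, C_total=5.00, V=4.20; Q2=16.80, Q3=4.20; dissipated=156.025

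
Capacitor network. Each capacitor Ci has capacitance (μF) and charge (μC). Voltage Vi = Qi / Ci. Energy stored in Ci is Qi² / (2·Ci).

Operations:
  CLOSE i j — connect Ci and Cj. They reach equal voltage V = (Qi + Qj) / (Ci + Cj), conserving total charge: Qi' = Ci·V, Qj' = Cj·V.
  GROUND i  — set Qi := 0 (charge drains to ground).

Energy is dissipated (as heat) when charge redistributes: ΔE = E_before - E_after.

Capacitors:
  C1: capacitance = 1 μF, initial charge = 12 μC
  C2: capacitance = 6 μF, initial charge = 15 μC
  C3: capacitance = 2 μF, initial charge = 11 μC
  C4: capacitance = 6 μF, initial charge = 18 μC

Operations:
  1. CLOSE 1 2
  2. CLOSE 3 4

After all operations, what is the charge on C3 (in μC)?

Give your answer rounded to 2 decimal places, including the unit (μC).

Answer: 7.25 μC

Derivation:
Initial: C1(1μF, Q=12μC, V=12.00V), C2(6μF, Q=15μC, V=2.50V), C3(2μF, Q=11μC, V=5.50V), C4(6μF, Q=18μC, V=3.00V)
Op 1: CLOSE 1-2: Q_total=27.00, C_total=7.00, V=3.86; Q1=3.86, Q2=23.14; dissipated=38.679
Op 2: CLOSE 3-4: Q_total=29.00, C_total=8.00, V=3.62; Q3=7.25, Q4=21.75; dissipated=4.688
Final charges: Q1=3.86, Q2=23.14, Q3=7.25, Q4=21.75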